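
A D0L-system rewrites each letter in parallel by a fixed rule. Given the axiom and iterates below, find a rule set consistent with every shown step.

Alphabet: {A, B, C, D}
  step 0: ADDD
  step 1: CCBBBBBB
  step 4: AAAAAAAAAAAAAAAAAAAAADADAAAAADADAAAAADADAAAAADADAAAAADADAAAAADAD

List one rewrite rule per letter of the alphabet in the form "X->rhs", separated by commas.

A->CC, B->AD, C->AA, D->BB

  step 0 ⇒ step 1: ADDD ⇒ CC·BB·BB·BB
    A ↦ CC
    D ↦ BB
    B ↦ AD  (constrained at step 1)
    C ↦ AA  (constrained at step 1)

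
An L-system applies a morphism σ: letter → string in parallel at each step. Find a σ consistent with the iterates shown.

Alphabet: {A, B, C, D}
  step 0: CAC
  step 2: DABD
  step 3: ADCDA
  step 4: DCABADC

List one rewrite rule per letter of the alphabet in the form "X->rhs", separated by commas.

  step 3 ⇒ step 4: ADCDA ⇒ DC·A·B·A·DC
    A ↦ DC
    C ↦ B
    D ↦ A
  step 2 ⇒ step 3: DABD ⇒ A·DC·D·A
    B ↦ D

A->DC, B->D, C->B, D->A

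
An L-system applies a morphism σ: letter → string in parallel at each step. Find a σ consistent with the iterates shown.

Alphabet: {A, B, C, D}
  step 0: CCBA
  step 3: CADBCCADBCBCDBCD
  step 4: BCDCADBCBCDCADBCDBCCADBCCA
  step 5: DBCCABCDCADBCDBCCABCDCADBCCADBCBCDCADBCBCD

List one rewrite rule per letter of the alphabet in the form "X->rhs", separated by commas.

A->D, B->D, C->BC, D->CA

  step 4 ⇒ step 5: BCDCADBCBCDCADBCDBCCADBCCA ⇒ D·BC·CA·BC·D·CA·D·BC·D·BC·CA·BC·D·CA·D·BC·CA·D·BC·BC·D·CA·D·BC·BC·D
    A ↦ D
    B ↦ D
    C ↦ BC
    D ↦ CA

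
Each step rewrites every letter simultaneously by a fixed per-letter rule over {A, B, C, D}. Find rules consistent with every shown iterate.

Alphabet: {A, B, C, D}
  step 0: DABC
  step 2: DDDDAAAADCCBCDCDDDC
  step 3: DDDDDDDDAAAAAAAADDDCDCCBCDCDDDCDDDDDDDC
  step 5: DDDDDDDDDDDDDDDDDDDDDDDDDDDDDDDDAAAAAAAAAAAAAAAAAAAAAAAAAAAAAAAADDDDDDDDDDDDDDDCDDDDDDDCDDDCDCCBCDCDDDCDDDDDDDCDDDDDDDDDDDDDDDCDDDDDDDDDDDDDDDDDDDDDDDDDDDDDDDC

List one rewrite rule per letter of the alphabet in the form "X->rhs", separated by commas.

  step 2 ⇒ step 3: DDDDAAAADCCBCDCDDDC ⇒ DD·DD·DD·DD·AA·AA·AA·AA·DD·DC·DC·CBC·DC·DD·DC·DD·DD·DD·DC
    A ↦ AA
    B ↦ CBC
    C ↦ DC
    D ↦ DD

A->AA, B->CBC, C->DC, D->DD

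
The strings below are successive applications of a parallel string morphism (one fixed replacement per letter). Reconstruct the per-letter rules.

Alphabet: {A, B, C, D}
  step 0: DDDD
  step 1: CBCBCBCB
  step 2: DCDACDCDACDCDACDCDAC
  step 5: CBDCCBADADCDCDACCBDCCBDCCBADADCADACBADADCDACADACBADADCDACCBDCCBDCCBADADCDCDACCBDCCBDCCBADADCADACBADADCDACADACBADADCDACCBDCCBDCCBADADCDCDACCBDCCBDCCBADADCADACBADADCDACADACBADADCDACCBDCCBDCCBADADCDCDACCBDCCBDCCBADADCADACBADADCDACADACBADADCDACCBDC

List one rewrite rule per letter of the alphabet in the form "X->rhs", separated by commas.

A->ADA, B->DAC, C->DC, D->CB

  step 1 ⇒ step 2: CBCBCBCB ⇒ DC·DAC·DC·DAC·DC·DAC·DC·DAC
    B ↦ DAC
    C ↦ DC
    A ↦ ADA  (constrained at step 2)
  step 0 ⇒ step 1: DDDD ⇒ CB·CB·CB·CB
    D ↦ CB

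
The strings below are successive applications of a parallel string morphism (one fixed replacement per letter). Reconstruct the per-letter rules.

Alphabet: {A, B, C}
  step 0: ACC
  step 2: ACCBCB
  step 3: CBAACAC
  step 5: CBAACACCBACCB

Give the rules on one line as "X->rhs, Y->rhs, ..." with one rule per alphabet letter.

A->CB, B->C, C->A

  step 2 ⇒ step 3: ACCBCB ⇒ CB·A·A·C·A·C
    A ↦ CB
    B ↦ C
    C ↦ A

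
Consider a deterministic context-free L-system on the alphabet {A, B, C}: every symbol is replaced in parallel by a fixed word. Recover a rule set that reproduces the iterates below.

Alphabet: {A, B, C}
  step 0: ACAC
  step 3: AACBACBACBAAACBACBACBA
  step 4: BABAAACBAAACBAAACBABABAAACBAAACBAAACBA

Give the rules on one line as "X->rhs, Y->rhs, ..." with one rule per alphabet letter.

  step 3 ⇒ step 4: AACBACBACBAAACBACBACBA ⇒ BA·BA·AA·C·BA·AA·C·BA·AA·C·BA·BA·BA·AA·C·BA·AA·C·BA·AA·C·BA
    A ↦ BA
    B ↦ C
    C ↦ AA

A->BA, B->C, C->AA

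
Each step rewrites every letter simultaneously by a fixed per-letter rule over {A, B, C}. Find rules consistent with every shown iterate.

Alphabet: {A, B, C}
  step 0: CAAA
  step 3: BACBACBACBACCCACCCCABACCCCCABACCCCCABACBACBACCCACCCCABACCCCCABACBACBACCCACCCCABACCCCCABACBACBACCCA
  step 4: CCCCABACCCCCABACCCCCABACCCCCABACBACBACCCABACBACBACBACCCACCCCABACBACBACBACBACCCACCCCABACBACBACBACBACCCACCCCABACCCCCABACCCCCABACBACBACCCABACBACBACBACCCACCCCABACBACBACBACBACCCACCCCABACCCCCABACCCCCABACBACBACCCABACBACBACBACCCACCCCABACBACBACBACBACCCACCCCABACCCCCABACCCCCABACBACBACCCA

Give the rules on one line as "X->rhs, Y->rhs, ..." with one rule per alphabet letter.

  step 3 ⇒ step 4: BACBACBACBACCCACCCCABACCCCCABACCCCCABACBACBACCCACCCCABACCCCCABACBACBACCCACCCCABACCCCCABACBACBACCCA ⇒ CC·CCA·BAC·CC·CCA·BAC·CC·CCA·BAC·CC·CCA·BAC·BAC·BAC·CCA·BAC·BAC·BAC·BAC·CCA·CC·CCA·BAC·BAC·BAC·BAC·BAC·CCA·CC·CCA·BAC·BAC·BAC·BAC·BAC·CCA·CC·CCA·BAC·CC·CCA·BAC·CC·CCA·BAC·BAC·BAC·CCA·BAC·BAC·BAC·BAC·CCA·CC·CCA·BAC·BAC·BAC·BAC·BAC·CCA·CC·CCA·BAC·CC·CCA·BAC·CC·CCA·BAC·BAC·BAC·CCA·BAC·BAC·BAC·BAC·CCA·CC·CCA·BAC·BAC·BAC·BAC·BAC·CCA·CC·CCA·BAC·CC·CCA·BAC·CC·CCA·BAC·BAC·BAC·CCA
    A ↦ CCA
    B ↦ CC
    C ↦ BAC

A->CCA, B->CC, C->BAC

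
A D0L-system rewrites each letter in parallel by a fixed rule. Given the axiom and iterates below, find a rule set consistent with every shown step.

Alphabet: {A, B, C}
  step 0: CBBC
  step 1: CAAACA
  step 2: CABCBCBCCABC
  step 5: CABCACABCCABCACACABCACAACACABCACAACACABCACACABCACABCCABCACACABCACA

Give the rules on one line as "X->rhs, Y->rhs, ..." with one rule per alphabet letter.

  step 1 ⇒ step 2: CAAACA ⇒ CA·BC·BC·BC·CA·BC
    A ↦ BC
    C ↦ CA
  step 0 ⇒ step 1: CBBC ⇒ CA·A·A·CA
    B ↦ A

A->BC, B->A, C->CA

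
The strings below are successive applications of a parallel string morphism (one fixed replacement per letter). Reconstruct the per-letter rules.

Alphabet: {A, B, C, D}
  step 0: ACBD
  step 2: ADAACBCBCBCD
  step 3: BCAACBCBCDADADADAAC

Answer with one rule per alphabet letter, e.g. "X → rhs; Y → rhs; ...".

A->BC, B->A, C->D, D->AAC

  step 2 ⇒ step 3: ADAACBCBCBCD ⇒ BC·AAC·BC·BC·D·A·D·A·D·A·D·AAC
    A ↦ BC
    B ↦ A
    C ↦ D
    D ↦ AAC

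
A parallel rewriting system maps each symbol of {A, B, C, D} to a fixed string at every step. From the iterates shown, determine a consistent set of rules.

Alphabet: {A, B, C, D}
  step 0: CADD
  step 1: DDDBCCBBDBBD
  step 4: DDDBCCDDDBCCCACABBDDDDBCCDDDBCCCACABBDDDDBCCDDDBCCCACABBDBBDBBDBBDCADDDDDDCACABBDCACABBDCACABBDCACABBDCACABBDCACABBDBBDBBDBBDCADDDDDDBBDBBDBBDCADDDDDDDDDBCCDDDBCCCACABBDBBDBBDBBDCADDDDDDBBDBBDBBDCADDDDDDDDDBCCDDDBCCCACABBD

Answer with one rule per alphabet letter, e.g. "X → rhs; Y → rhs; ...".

A->BCC, B->CA, C->DDD, D->BBD

  step 0 ⇒ step 1: CADD ⇒ DDD·BCC·BBD·BBD
    A ↦ BCC
    C ↦ DDD
    D ↦ BBD
    B ↦ CA  (constrained at step 1)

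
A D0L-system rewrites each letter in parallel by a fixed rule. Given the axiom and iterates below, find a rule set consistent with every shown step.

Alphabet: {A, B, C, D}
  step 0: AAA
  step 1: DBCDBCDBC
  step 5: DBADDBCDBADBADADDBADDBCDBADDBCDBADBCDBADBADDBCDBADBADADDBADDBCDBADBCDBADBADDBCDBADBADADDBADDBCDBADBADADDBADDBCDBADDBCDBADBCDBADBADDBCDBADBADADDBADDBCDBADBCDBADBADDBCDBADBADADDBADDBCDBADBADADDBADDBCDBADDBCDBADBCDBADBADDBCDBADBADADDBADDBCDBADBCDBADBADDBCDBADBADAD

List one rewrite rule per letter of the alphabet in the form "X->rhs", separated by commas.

  step 0 ⇒ step 1: AAA ⇒ DBC·DBC·DBC
    A ↦ DBC
    B ↦ D  (constrained at step 1)
    C ↦ AD  (constrained at step 1)
    D ↦ DBA  (constrained at step 1)

A->DBC, B->D, C->AD, D->DBA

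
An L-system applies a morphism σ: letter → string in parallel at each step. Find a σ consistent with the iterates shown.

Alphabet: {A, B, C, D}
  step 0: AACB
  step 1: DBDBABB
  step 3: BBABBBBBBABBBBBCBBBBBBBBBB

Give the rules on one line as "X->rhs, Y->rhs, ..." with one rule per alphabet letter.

A->DB, B->BB, C->A, D->BC

  step 0 ⇒ step 1: AACB ⇒ DB·DB·A·BB
    A ↦ DB
    B ↦ BB
    C ↦ A
    D ↦ BC  (constrained at step 1)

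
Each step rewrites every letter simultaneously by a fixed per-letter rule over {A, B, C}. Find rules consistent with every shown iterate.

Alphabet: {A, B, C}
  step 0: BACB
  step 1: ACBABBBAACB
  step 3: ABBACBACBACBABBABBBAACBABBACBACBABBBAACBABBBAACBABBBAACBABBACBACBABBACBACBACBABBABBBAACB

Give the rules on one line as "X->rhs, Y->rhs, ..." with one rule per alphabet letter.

  step 0 ⇒ step 1: BACB ⇒ ACB·ABB·BA·ACB
    A ↦ ABB
    B ↦ ACB
    C ↦ BA

A->ABB, B->ACB, C->BA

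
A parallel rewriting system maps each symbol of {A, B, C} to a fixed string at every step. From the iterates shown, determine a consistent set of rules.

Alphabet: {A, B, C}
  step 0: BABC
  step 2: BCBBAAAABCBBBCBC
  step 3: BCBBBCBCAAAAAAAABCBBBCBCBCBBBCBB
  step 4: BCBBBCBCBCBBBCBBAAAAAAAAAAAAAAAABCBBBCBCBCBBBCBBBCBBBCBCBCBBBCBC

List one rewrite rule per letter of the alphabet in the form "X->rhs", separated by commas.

A->AA, B->BC, C->BB

  step 3 ⇒ step 4: BCBBBCBCAAAAAAAABCBBBCBCBCBBBCBB ⇒ BC·BB·BC·BC·BC·BB·BC·BB·AA·AA·AA·AA·AA·AA·AA·AA·BC·BB·BC·BC·BC·BB·BC·BB·BC·BB·BC·BC·BC·BB·BC·BC
    A ↦ AA
    B ↦ BC
    C ↦ BB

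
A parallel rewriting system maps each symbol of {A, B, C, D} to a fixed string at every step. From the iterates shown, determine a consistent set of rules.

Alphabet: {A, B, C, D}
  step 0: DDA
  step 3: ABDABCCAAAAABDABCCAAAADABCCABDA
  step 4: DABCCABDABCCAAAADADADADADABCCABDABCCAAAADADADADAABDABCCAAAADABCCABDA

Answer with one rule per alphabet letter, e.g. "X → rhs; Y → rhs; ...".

  step 3 ⇒ step 4: ABDABCCAAAAABDABCCAAAADABCCABDA ⇒ DA·BCC·AB·DA·BCC·AA·AA·DA·DA·DA·DA·DA·BCC·AB·DA·BCC·AA·AA·DA·DA·DA·DA·AB·DA·BCC·AA·AA·DA·BCC·AB·DA
    A ↦ DA
    B ↦ BCC
    C ↦ AA
    D ↦ AB

A->DA, B->BCC, C->AA, D->AB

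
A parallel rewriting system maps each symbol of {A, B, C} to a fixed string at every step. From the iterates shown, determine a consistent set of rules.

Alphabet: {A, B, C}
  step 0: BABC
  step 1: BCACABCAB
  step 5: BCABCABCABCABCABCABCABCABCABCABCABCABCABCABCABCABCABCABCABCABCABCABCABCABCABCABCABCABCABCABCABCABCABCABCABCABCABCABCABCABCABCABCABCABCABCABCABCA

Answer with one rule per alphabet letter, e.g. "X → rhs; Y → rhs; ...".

A->CA, B->BCA, C->B

  step 0 ⇒ step 1: BABC ⇒ BCA·CA·BCA·B
    A ↦ CA
    B ↦ BCA
    C ↦ B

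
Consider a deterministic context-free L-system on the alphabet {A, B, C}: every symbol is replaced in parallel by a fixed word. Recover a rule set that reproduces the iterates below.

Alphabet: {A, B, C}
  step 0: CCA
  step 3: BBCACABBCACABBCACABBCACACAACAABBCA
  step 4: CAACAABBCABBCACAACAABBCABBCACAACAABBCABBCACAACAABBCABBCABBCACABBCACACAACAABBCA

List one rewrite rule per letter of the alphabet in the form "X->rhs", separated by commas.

A->CA, B->CAA, C->BB

  step 3 ⇒ step 4: BBCACABBCACABBCACABBCACACAACAABBCA ⇒ CAA·CAA·BB·CA·BB·CA·CAA·CAA·BB·CA·BB·CA·CAA·CAA·BB·CA·BB·CA·CAA·CAA·BB·CA·BB·CA·BB·CA·CA·BB·CA·CA·CAA·CAA·BB·CA
    A ↦ CA
    B ↦ CAA
    C ↦ BB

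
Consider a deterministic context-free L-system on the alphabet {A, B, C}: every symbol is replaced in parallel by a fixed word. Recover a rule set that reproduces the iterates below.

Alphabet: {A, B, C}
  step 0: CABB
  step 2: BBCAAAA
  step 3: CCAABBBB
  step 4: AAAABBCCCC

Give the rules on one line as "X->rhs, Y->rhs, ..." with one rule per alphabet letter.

A->B, B->C, C->AA

  step 3 ⇒ step 4: CCAABBBB ⇒ AA·AA·B·B·C·C·C·C
    A ↦ B
    B ↦ C
    C ↦ AA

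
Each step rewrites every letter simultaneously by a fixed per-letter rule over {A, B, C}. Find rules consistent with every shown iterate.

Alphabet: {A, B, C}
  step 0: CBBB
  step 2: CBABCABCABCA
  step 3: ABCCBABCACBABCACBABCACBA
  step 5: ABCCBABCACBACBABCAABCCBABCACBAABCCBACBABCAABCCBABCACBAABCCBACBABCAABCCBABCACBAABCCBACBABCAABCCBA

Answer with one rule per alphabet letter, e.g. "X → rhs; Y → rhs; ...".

  step 2 ⇒ step 3: CBABCABCABCA ⇒ A·BC·CBA·BC·A·CBA·BC·A·CBA·BC·A·CBA
    A ↦ CBA
    B ↦ BC
    C ↦ A

A->CBA, B->BC, C->A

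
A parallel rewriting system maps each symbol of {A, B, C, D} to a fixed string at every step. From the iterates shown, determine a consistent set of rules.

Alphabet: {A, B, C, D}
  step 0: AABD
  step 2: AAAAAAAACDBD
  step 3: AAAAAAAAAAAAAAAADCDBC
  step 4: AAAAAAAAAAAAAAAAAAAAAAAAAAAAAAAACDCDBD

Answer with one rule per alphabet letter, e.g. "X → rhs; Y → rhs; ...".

A->AA, B->DB, C->D, D->C

  step 3 ⇒ step 4: AAAAAAAAAAAAAAAADCDBC ⇒ AA·AA·AA·AA·AA·AA·AA·AA·AA·AA·AA·AA·AA·AA·AA·AA·C·D·C·DB·D
    A ↦ AA
    B ↦ DB
    C ↦ D
    D ↦ C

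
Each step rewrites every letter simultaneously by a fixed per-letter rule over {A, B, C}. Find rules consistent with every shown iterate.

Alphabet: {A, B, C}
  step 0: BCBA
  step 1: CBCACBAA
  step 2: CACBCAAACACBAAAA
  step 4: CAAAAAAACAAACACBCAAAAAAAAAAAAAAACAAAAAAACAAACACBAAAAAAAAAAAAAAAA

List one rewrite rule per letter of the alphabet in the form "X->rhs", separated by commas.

  step 1 ⇒ step 2: CBCACBAA ⇒ CA·CB·CA·AA·CA·CB·AA·AA
    A ↦ AA
    B ↦ CB
    C ↦ CA

A->AA, B->CB, C->CA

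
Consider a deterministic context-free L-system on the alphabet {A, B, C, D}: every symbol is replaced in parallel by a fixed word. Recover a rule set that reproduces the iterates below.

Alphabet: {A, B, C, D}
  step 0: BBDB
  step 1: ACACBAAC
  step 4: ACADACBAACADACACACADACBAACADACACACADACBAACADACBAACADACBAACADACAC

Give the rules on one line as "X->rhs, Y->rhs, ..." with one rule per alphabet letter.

  step 0 ⇒ step 1: BBDB ⇒ AC·AC·BA·AC
    B ↦ AC
    D ↦ BA
    A ↦ AC  (constrained at step 1)
    C ↦ AD  (constrained at step 1)

A->AC, B->AC, C->AD, D->BA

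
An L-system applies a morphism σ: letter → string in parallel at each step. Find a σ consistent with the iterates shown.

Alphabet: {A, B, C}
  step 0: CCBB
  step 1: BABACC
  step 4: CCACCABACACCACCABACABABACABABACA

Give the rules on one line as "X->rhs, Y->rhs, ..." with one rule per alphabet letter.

A->CA, B->C, C->BA

  step 0 ⇒ step 1: CCBB ⇒ BA·BA·C·C
    B ↦ C
    C ↦ BA
    A ↦ CA  (constrained at step 1)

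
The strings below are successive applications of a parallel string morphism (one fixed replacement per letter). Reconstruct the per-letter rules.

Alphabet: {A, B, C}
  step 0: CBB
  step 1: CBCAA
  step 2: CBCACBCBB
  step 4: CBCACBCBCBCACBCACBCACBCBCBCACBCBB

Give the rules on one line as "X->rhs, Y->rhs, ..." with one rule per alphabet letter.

A->B, B->A, C->CBC

  step 1 ⇒ step 2: CBCAA ⇒ CBC·A·CBC·B·B
    A ↦ B
    B ↦ A
    C ↦ CBC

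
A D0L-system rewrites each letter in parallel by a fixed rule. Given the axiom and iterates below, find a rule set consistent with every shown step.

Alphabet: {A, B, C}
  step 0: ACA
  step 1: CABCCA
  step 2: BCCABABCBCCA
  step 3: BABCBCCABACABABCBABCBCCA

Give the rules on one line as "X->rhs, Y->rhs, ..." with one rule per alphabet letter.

A->CA, B->BA, C->BC

  step 2 ⇒ step 3: BCCABABCBCCA ⇒ BA·BC·BC·CA·BA·CA·BA·BC·BA·BC·BC·CA
    A ↦ CA
    B ↦ BA
    C ↦ BC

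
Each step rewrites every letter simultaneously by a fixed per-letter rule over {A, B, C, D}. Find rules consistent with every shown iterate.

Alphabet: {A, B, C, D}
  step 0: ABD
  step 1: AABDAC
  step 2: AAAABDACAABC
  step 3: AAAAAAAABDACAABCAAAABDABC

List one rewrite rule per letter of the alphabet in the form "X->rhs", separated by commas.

  step 2 ⇒ step 3: AAAABDACAABC ⇒ AA·AA·AA·AA·BDA·C·AA·BC·AA·AA·BDA·BC
    A ↦ AA
    B ↦ BDA
    C ↦ BC
    D ↦ C

A->AA, B->BDA, C->BC, D->C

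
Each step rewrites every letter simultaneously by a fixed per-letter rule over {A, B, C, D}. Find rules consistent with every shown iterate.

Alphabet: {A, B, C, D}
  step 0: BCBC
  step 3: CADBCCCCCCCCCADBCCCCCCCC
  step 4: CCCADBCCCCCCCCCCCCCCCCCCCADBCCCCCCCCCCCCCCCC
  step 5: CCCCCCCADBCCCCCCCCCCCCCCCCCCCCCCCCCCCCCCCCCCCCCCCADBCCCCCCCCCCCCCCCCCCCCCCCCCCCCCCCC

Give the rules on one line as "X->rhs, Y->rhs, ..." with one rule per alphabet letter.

  step 4 ⇒ step 5: CCCADBCCCCCCCCCCCCCCCCCCCADBCCCCCCCCCCCCCCCC ⇒ CC·CC·CC·C·A·DB·CC·CC·CC·CC·CC·CC·CC·CC·CC·CC·CC·CC·CC·CC·CC·CC·CC·CC·CC·C·A·DB·CC·CC·CC·CC·CC·CC·CC·CC·CC·CC·CC·CC·CC·CC·CC·CC
    A ↦ C
    B ↦ DB
    C ↦ CC
    D ↦ A

A->C, B->DB, C->CC, D->A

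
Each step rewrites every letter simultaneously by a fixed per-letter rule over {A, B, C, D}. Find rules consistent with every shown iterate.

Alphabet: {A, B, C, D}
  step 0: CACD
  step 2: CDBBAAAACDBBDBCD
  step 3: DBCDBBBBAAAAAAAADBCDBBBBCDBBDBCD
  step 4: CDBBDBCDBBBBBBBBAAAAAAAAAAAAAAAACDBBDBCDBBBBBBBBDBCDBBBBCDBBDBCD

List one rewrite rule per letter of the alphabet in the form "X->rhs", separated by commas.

A->AA, B->BB, C->DB, D->CD

  step 3 ⇒ step 4: DBCDBBBBAAAAAAAADBCDBBBBCDBBDBCD ⇒ CD·BB·DB·CD·BB·BB·BB·BB·AA·AA·AA·AA·AA·AA·AA·AA·CD·BB·DB·CD·BB·BB·BB·BB·DB·CD·BB·BB·CD·BB·DB·CD
    A ↦ AA
    B ↦ BB
    C ↦ DB
    D ↦ CD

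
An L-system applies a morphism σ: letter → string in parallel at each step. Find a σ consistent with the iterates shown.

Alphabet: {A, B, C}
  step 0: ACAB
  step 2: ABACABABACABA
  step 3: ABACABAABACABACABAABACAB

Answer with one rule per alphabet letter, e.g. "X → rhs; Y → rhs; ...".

A->AB, B->AC, C->A

  step 2 ⇒ step 3: ABACABABACABA ⇒ AB·AC·AB·A·AB·AC·AB·AC·AB·A·AB·AC·AB
    A ↦ AB
    B ↦ AC
    C ↦ A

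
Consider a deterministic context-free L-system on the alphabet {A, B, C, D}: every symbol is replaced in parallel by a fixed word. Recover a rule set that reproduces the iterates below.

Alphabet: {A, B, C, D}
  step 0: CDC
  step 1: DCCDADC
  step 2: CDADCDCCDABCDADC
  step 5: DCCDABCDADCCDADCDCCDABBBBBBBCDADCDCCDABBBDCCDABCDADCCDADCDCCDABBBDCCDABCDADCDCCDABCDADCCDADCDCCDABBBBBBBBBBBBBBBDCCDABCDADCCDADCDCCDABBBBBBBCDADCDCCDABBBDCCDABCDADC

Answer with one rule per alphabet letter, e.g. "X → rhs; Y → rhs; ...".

A->B, B->BB, C->DC, D->CDA

  step 1 ⇒ step 2: DCCDADC ⇒ CDA·DC·DC·CDA·B·CDA·DC
    A ↦ B
    C ↦ DC
    D ↦ CDA
    B ↦ BB  (constrained at step 2)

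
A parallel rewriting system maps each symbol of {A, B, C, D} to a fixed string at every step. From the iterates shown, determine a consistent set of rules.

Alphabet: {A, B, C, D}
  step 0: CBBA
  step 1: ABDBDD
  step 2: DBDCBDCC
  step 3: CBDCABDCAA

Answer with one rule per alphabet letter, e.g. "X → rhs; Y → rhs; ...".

  step 2 ⇒ step 3: DBDCBDCC ⇒ C·BD·C·A·BD·C·A·A
    B ↦ BD
    C ↦ A
    D ↦ C
  step 0 ⇒ step 1: CBBA ⇒ A·BD·BD·D
    A ↦ D

A->D, B->BD, C->A, D->C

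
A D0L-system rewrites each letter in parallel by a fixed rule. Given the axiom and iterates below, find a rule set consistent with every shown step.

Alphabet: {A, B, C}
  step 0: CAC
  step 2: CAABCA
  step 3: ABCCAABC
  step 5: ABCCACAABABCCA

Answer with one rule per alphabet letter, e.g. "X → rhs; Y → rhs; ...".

  step 2 ⇒ step 3: CAABCA ⇒ AB·C·C·A·AB·C
    A ↦ C
    B ↦ A
    C ↦ AB

A->C, B->A, C->AB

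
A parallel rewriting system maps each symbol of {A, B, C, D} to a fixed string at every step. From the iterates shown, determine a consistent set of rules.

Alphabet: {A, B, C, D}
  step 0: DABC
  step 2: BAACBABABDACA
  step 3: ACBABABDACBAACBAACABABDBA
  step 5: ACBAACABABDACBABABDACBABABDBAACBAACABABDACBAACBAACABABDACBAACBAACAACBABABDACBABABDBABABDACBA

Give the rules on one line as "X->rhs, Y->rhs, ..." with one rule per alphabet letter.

A->BA, B->AC, C->BD, D->A

  step 2 ⇒ step 3: BAACBABABDACA ⇒ AC·BA·BA·BD·AC·BA·AC·BA·AC·A·BA·BD·BA
    A ↦ BA
    B ↦ AC
    C ↦ BD
    D ↦ A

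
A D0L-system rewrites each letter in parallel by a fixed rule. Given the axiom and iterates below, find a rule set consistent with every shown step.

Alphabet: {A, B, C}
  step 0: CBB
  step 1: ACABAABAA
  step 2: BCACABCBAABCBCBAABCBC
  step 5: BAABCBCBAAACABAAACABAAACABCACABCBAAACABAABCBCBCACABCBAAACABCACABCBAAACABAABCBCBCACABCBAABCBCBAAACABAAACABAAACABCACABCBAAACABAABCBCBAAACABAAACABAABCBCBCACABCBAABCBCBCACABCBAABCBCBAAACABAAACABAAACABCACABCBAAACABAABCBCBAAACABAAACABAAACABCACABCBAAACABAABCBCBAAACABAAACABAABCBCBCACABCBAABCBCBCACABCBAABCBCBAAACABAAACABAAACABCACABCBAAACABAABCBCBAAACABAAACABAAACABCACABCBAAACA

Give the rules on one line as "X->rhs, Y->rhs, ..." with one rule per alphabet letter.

A->BC, B->BAA, C->ACA

  step 1 ⇒ step 2: ACABAABAA ⇒ BC·ACA·BC·BAA·BC·BC·BAA·BC·BC
    A ↦ BC
    B ↦ BAA
    C ↦ ACA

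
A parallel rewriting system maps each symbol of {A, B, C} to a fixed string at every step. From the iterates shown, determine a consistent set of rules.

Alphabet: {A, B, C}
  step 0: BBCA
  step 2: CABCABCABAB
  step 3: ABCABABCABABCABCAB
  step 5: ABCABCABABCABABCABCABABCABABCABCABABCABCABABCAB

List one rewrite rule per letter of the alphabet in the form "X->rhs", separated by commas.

  step 2 ⇒ step 3: CABCABCABAB ⇒ AB·C·AB·AB·C·AB·AB·C·AB·C·AB
    A ↦ C
    B ↦ AB
    C ↦ AB

A->C, B->AB, C->AB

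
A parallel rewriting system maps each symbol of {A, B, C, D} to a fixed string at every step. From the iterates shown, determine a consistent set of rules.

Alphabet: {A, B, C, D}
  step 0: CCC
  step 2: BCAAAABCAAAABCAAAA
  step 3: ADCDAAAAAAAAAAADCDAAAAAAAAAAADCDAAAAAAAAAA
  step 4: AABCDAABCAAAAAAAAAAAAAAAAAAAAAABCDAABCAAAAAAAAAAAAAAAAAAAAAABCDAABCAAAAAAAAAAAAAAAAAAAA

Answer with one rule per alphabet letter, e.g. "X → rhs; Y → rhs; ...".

A->AA, B->ADC, C->DAA, D->BC

  step 3 ⇒ step 4: ADCDAAAAAAAAAAADCDAAAAAAAAAAADCDAAAAAAAAAA ⇒ AA·BC·DAA·BC·AA·AA·AA·AA·AA·AA·AA·AA·AA·AA·AA·BC·DAA·BC·AA·AA·AA·AA·AA·AA·AA·AA·AA·AA·AA·BC·DAA·BC·AA·AA·AA·AA·AA·AA·AA·AA·AA·AA
    A ↦ AA
    C ↦ DAA
    D ↦ BC
  step 2 ⇒ step 3: BCAAAABCAAAABCAAAA ⇒ ADC·DAA·AA·AA·AA·AA·ADC·DAA·AA·AA·AA·AA·ADC·DAA·AA·AA·AA·AA
    B ↦ ADC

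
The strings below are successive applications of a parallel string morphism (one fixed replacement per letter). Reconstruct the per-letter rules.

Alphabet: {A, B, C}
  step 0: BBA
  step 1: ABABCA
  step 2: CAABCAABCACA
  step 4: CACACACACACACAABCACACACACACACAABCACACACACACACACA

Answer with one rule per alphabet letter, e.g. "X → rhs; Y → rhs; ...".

  step 1 ⇒ step 2: ABABCA ⇒ CA·AB·CA·AB·CA·CA
    A ↦ CA
    B ↦ AB
    C ↦ CA

A->CA, B->AB, C->CA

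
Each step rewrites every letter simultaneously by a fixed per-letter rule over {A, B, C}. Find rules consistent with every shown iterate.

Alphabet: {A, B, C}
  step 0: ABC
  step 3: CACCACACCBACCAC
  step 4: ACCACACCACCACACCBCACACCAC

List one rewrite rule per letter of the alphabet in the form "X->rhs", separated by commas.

  step 3 ⇒ step 4: CACCACACCBACCAC ⇒ AC·C·AC·AC·C·AC·C·AC·AC·CB·C·AC·AC·C·AC
    A ↦ C
    B ↦ CB
    C ↦ AC

A->C, B->CB, C->AC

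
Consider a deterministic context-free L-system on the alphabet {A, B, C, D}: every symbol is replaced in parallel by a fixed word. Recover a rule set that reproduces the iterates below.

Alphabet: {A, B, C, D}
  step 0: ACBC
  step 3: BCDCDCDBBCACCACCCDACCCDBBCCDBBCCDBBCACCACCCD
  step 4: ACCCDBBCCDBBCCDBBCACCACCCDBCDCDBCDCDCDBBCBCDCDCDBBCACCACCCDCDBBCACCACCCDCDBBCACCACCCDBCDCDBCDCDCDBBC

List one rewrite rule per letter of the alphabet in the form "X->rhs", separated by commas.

  step 3 ⇒ step 4: BCDCDCDBBCACCACCCDACCCDBBCCDBBCCDBBCACCACCCD ⇒ ACC·CD·BBC·CD·BBC·CD·BBC·ACC·ACC·CD·B·CD·CD·B·CD·CD·CD·BBC·B·CD·CD·CD·BBC·ACC·ACC·CD·CD·BBC·ACC·ACC·CD·CD·BBC·ACC·ACC·CD·B·CD·CD·B·CD·CD·CD·BBC
    A ↦ B
    B ↦ ACC
    C ↦ CD
    D ↦ BBC

A->B, B->ACC, C->CD, D->BBC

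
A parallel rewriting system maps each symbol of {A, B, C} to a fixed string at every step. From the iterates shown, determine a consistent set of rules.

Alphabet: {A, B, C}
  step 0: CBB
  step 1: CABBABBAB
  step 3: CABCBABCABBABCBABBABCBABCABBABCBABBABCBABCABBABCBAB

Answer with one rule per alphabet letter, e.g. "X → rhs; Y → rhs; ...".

A->C, B->BAB, C->CAB

  step 0 ⇒ step 1: CBB ⇒ CAB·BAB·BAB
    B ↦ BAB
    C ↦ CAB
    A ↦ C  (constrained at step 1)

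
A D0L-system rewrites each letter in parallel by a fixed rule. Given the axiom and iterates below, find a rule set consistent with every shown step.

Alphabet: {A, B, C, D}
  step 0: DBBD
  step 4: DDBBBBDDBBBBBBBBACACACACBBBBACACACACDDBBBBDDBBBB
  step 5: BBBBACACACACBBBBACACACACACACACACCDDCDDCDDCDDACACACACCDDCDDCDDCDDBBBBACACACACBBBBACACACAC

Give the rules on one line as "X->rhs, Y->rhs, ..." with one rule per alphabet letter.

A->C, B->AC, C->DD, D->BB

  step 4 ⇒ step 5: DDBBBBDDBBBBBBBBACACACACBBBBACACACACDDBBBBDDBBBB ⇒ BB·BB·AC·AC·AC·AC·BB·BB·AC·AC·AC·AC·AC·AC·AC·AC·C·DD·C·DD·C·DD·C·DD·AC·AC·AC·AC·C·DD·C·DD·C·DD·C·DD·BB·BB·AC·AC·AC·AC·BB·BB·AC·AC·AC·AC
    A ↦ C
    B ↦ AC
    C ↦ DD
    D ↦ BB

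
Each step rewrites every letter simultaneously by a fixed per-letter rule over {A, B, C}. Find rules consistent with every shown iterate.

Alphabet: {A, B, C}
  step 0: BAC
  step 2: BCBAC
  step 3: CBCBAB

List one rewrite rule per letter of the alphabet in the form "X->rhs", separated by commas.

  step 2 ⇒ step 3: BCBAC ⇒ C·B·C·BA·B
    A ↦ BA
    B ↦ C
    C ↦ B

A->BA, B->C, C->B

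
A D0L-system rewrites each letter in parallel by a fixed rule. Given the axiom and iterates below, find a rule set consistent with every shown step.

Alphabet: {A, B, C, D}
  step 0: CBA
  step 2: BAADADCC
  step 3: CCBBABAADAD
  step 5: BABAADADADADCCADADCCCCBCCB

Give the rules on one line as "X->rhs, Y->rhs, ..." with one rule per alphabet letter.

A->B, B->CC, C->AD, D->A

  step 2 ⇒ step 3: BAADADCC ⇒ CC·B·B·A·B·A·AD·AD
    A ↦ B
    B ↦ CC
    C ↦ AD
    D ↦ A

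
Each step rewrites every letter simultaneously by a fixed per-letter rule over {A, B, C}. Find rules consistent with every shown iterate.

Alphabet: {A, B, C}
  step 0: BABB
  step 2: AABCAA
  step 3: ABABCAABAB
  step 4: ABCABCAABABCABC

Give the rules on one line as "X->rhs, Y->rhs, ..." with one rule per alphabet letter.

A->AB, B->C, C->A

  step 3 ⇒ step 4: ABABCAABAB ⇒ AB·C·AB·C·A·AB·AB·C·AB·C
    A ↦ AB
    B ↦ C
    C ↦ A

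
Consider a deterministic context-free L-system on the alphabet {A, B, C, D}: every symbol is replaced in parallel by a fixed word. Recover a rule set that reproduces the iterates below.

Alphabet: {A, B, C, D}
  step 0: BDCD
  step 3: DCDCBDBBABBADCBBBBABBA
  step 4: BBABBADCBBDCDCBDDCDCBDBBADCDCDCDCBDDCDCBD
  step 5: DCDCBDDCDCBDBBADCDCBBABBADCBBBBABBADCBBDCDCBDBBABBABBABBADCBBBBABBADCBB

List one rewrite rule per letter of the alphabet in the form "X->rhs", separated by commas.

  step 4 ⇒ step 5: BBABBADCBBDCDCBDDCDCBDBBADCDCDCDCBDDCDCBD ⇒ DC·DC·BD·DC·DC·BD·BB·A·DC·DC·BB·A·BB·A·DC·BB·BB·A·BB·A·DC·BB·DC·DC·BD·BB·A·BB·A·BB·A·BB·A·DC·BB·BB·A·BB·A·DC·BB
    A ↦ BD
    B ↦ DC
    C ↦ A
    D ↦ BB

A->BD, B->DC, C->A, D->BB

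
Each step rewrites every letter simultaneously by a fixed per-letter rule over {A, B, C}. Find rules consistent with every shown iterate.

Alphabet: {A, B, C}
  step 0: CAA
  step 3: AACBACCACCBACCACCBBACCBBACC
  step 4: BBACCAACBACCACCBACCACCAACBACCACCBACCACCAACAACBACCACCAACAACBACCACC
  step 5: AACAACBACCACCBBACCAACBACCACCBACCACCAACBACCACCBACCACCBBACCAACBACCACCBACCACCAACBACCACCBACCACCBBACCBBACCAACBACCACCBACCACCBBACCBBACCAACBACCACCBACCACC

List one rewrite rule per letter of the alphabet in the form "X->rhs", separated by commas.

A->B, B->AAC, C->ACC

  step 4 ⇒ step 5: BBACCAACBACCACCBACCACCAACBACCACCBACCACCAACAACBACCACCAACAACBACCACC ⇒ AAC·AAC·B·ACC·ACC·B·B·ACC·AAC·B·ACC·ACC·B·ACC·ACC·AAC·B·ACC·ACC·B·ACC·ACC·B·B·ACC·AAC·B·ACC·ACC·B·ACC·ACC·AAC·B·ACC·ACC·B·ACC·ACC·B·B·ACC·B·B·ACC·AAC·B·ACC·ACC·B·ACC·ACC·B·B·ACC·B·B·ACC·AAC·B·ACC·ACC·B·ACC·ACC
    A ↦ B
    B ↦ AAC
    C ↦ ACC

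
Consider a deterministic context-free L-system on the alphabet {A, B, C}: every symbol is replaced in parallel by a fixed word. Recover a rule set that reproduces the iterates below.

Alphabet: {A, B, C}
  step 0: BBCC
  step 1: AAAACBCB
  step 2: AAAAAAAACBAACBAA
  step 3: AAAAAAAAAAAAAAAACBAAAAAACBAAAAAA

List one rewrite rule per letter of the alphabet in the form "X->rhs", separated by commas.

  step 2 ⇒ step 3: AAAAAAAACBAACBAA ⇒ AA·AA·AA·AA·AA·AA·AA·AA·CB·AA·AA·AA·CB·AA·AA·AA
    A ↦ AA
    B ↦ AA
    C ↦ CB

A->AA, B->AA, C->CB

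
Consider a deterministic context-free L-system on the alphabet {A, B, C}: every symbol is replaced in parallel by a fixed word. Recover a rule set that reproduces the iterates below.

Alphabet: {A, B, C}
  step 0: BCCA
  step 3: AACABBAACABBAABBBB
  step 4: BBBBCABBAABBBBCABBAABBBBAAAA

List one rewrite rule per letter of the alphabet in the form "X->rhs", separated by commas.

A->BB, B->A, C->CA

  step 3 ⇒ step 4: AACABBAACABBAABBBB ⇒ BB·BB·CA·BB·A·A·BB·BB·CA·BB·A·A·BB·BB·A·A·A·A
    A ↦ BB
    B ↦ A
    C ↦ CA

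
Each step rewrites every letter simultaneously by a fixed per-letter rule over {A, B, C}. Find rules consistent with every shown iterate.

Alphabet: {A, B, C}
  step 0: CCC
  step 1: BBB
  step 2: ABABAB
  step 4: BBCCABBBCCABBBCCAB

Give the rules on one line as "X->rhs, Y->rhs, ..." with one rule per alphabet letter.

A->CC, B->AB, C->B

  step 1 ⇒ step 2: BBB ⇒ AB·AB·AB
    B ↦ AB
    A ↦ CC  (constrained at step 2)
  step 0 ⇒ step 1: CCC ⇒ B·B·B
    C ↦ B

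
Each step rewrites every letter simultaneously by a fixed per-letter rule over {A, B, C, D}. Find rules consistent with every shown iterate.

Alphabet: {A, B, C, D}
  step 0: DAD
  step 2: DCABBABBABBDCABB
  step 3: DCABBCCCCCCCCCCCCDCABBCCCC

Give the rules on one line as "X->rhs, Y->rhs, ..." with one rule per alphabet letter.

  step 2 ⇒ step 3: DCABBABBABBDCABB ⇒ DC·ABB·CC·C·C·CC·C·C·CC·C·C·DC·ABB·CC·C·C
    A ↦ CC
    B ↦ C
    C ↦ ABB
    D ↦ DC

A->CC, B->C, C->ABB, D->DC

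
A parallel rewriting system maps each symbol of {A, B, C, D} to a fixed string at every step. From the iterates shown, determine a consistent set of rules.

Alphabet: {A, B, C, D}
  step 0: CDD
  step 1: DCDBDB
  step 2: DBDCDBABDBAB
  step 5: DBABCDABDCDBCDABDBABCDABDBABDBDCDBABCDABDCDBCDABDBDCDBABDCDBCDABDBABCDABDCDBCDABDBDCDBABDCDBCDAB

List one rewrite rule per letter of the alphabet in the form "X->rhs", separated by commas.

  step 1 ⇒ step 2: DCDBDB ⇒ DB·DC·DB·AB·DB·AB
    B ↦ AB
    C ↦ DC
    D ↦ DB
    A ↦ CD  (constrained at step 2)

A->CD, B->AB, C->DC, D->DB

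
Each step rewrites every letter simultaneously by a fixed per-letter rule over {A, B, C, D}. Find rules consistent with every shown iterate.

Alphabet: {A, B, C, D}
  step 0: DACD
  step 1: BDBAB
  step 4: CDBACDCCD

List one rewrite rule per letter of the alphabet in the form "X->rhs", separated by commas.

A->D, B->C, C->BA, D->B

  step 0 ⇒ step 1: DACD ⇒ B·D·BA·B
    A ↦ D
    C ↦ BA
    D ↦ B
    B ↦ C  (constrained at step 1)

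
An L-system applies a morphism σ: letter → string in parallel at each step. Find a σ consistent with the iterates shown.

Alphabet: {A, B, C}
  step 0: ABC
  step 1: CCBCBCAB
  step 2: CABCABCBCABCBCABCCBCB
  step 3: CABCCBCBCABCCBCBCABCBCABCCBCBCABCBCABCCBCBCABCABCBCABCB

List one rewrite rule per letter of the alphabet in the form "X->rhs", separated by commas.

A->CCB, B->CB, C->CAB

  step 2 ⇒ step 3: CABCABCBCABCBCABCCBCB ⇒ CAB·CCB·CB·CAB·CCB·CB·CAB·CB·CAB·CCB·CB·CAB·CB·CAB·CCB·CB·CAB·CAB·CB·CAB·CB
    A ↦ CCB
    B ↦ CB
    C ↦ CAB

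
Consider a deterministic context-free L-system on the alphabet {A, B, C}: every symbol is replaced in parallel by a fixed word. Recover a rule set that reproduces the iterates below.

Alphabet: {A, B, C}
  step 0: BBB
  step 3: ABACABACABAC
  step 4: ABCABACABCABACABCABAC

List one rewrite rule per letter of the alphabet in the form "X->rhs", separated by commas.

  step 3 ⇒ step 4: ABACABACABAC ⇒ AB·C·AB·AC·AB·C·AB·AC·AB·C·AB·AC
    A ↦ AB
    B ↦ C
    C ↦ AC

A->AB, B->C, C->AC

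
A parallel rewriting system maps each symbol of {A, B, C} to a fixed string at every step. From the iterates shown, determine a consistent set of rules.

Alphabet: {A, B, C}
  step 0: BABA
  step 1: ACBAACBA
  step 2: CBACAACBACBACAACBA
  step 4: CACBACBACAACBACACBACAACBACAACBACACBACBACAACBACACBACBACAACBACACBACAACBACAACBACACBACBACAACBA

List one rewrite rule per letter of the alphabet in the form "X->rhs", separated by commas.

A->CBA, B->A, C->CA

  step 1 ⇒ step 2: ACBAACBA ⇒ CBA·CA·A·CBA·CBA·CA·A·CBA
    A ↦ CBA
    B ↦ A
    C ↦ CA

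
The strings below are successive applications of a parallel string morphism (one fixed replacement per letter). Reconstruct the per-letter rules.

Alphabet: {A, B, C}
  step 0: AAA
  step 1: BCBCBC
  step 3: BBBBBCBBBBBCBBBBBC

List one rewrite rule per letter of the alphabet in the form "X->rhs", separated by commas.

  step 0 ⇒ step 1: AAA ⇒ BC·BC·BC
    A ↦ BC
    B ↦ BB  (constrained at step 1)
    C ↦ A  (constrained at step 1)

A->BC, B->BB, C->A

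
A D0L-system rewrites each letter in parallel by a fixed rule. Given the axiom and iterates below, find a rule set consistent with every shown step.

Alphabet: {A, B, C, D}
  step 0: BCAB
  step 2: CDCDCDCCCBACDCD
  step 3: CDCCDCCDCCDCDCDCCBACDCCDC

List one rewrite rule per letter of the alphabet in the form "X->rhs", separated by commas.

  step 2 ⇒ step 3: CDCDCDCCCBACDCD ⇒ CD·C·CD·C·CD·C·CD·CD·CD·CC·BA·CD·C·CD·C
    A ↦ BA
    B ↦ CC
    C ↦ CD
    D ↦ C

A->BA, B->CC, C->CD, D->C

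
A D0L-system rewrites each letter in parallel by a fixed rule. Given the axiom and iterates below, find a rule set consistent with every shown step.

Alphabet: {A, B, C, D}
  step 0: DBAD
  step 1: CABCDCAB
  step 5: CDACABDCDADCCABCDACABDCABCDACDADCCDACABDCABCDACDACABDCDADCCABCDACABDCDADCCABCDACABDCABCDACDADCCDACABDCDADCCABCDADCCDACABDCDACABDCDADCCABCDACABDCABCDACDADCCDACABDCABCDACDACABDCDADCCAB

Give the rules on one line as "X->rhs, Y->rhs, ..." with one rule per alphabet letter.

  step 0 ⇒ step 1: DBAD ⇒ CAB·C·D·CAB
    A ↦ D
    B ↦ C
    D ↦ CAB
    C ↦ CDA  (constrained at step 1)

A->D, B->C, C->CDA, D->CAB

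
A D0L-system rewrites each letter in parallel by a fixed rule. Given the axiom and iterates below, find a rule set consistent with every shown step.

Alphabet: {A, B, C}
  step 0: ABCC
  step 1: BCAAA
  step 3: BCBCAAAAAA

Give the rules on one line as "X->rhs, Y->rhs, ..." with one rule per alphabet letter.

  step 0 ⇒ step 1: ABCC ⇒ BC·A·A·A
    A ↦ BC
    B ↦ A
    C ↦ A

A->BC, B->A, C->A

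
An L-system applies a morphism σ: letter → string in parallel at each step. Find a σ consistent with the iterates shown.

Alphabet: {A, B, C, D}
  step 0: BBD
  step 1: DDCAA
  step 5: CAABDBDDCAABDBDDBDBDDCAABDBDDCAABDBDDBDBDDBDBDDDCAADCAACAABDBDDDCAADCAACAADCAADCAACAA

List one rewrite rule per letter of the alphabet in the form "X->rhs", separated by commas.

A->D, B->D, C->BDB, D->CAA

  step 0 ⇒ step 1: BBD ⇒ D·D·CAA
    B ↦ D
    D ↦ CAA
    A ↦ D  (constrained at step 1)
    C ↦ BDB  (constrained at step 1)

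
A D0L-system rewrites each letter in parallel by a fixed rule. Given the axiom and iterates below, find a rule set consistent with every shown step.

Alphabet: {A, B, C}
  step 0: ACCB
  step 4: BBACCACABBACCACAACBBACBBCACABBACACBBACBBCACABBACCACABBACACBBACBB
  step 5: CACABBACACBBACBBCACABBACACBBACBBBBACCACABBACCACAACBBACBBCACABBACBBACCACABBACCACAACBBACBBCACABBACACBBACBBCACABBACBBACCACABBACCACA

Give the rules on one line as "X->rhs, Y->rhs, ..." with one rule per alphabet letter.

A->BB, B->CA, C->AC

  step 4 ⇒ step 5: BBACCACABBACCACAACBBACBBCACABBACACBBACBBCACABBACCACABBACACBBACBB ⇒ CA·CA·BB·AC·AC·BB·AC·BB·CA·CA·BB·AC·AC·BB·AC·BB·BB·AC·CA·CA·BB·AC·CA·CA·AC·BB·AC·BB·CA·CA·BB·AC·BB·AC·CA·CA·BB·AC·CA·CA·AC·BB·AC·BB·CA·CA·BB·AC·AC·BB·AC·BB·CA·CA·BB·AC·BB·AC·CA·CA·BB·AC·CA·CA
    A ↦ BB
    B ↦ CA
    C ↦ AC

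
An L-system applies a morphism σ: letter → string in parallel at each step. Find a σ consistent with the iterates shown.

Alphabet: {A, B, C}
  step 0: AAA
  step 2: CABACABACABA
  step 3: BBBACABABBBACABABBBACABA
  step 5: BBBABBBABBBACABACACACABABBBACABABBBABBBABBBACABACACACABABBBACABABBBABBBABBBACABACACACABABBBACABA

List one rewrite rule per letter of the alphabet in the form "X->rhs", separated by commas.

A->BA, B->CA, C->BB

  step 2 ⇒ step 3: CABACABACABA ⇒ BB·BA·CA·BA·BB·BA·CA·BA·BB·BA·CA·BA
    A ↦ BA
    B ↦ CA
    C ↦ BB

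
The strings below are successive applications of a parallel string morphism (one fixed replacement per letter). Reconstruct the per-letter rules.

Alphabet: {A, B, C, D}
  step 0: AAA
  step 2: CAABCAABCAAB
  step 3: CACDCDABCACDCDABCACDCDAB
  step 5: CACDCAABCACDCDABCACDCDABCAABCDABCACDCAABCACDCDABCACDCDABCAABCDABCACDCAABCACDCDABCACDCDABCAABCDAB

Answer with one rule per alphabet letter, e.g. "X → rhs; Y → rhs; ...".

A->CD, B->AB, C->CA, D->AB

  step 2 ⇒ step 3: CAABCAABCAAB ⇒ CA·CD·CD·AB·CA·CD·CD·AB·CA·CD·CD·AB
    A ↦ CD
    B ↦ AB
    C ↦ CA
    D ↦ AB  (constrained at step 3)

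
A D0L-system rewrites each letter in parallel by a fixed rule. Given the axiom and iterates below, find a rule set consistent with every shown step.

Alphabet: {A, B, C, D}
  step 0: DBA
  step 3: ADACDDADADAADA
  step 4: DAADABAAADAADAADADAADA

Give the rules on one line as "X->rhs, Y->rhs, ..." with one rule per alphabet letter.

  step 3 ⇒ step 4: ADACDDADADAADA ⇒ DA·A·DA·BA·A·A·DA·A·DA·A·DA·DA·A·DA
    A ↦ DA
    C ↦ BA
    D ↦ A
    B ↦ CD  (constrained at step 0)

A->DA, B->CD, C->BA, D->A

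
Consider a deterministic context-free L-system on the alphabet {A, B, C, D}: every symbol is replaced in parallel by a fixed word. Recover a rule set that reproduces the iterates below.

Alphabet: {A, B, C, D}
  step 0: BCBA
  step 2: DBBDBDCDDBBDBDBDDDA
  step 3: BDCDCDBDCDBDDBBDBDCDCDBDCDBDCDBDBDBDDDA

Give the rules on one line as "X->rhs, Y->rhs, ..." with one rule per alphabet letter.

A->DDA, B->CD, C->DB, D->BD

  step 2 ⇒ step 3: DBBDBDCDDBBDBDBDDDA ⇒ BD·CD·CD·BD·CD·BD·DB·BD·BD·CD·CD·BD·CD·BD·CD·BD·BD·BD·DDA
    A ↦ DDA
    B ↦ CD
    C ↦ DB
    D ↦ BD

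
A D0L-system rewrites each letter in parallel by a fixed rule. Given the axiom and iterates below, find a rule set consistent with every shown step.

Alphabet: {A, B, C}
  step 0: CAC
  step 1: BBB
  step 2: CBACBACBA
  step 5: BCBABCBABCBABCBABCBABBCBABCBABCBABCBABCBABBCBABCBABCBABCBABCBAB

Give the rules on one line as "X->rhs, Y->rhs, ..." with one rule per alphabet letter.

A->B, B->CBA, C->B

  step 1 ⇒ step 2: BBB ⇒ CBA·CBA·CBA
    B ↦ CBA
  step 0 ⇒ step 1: CAC ⇒ B·B·B
    A ↦ B
  step 0 ⇒ step 1: CAC ⇒ B·B·B
    C ↦ B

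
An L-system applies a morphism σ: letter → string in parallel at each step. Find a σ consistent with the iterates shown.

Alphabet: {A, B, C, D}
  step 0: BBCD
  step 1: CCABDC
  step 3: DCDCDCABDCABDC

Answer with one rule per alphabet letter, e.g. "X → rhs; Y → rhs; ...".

A->D, B->C, C->AB, D->DC

  step 0 ⇒ step 1: BBCD ⇒ C·C·AB·DC
    B ↦ C
    C ↦ AB
    D ↦ DC
    A ↦ D  (constrained at step 1)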